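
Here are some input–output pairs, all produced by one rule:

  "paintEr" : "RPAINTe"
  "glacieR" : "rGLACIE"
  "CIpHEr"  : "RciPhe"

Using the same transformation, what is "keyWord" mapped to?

Each output is the input with this applied: move the last character to the front, then flip the case of every letter.
On "keyWord": the first step gives "dkeyWor", and the second then gives "DKEYwOR".

DKEYwOR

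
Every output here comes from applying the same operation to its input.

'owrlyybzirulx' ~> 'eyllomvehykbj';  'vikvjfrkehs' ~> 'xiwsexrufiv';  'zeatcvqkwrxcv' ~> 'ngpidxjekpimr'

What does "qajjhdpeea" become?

The transformation: shift every letter 13 places forward in the alphabet (wrapping around) — i.e. ROT13, then move the first 2 characters to the end (rotate left by 2).
Applying both steps to "qajjhdpeea": "dnwwuqcrrn", then "wwuqcrrndn".

wwuqcrrndn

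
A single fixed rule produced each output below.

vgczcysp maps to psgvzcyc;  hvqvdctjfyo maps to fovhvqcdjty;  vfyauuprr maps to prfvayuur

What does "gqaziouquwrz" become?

zrqgzaoiquwu

Each output is the input with this applied: swap each adjacent pair of characters (1↔2, 3↔4, ...), then move the last 2 characters to the front (rotate right by 2).
"gqaziouquwrz" → "qgzaoiquwuzr" → "zrqgzaoiquwu".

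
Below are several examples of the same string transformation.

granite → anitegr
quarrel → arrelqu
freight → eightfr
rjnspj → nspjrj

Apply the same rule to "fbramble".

Each output is the input with this applied: move the first 2 characters to the end (rotate left by 2).
For "fbramble" the result is "ramblefb".

ramblefb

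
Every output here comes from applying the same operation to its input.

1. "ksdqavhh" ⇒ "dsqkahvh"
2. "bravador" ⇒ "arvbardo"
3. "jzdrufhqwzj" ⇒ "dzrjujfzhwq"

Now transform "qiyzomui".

The pattern: move the first 2 characters to the end (rotate left by 2), then take characters alternately from the front and the back (1st, last, 2nd, 2nd-last, ...).
Applying both steps to "qiyzomui": "yzomuiqi", then "yizqoimu".

yizqoimu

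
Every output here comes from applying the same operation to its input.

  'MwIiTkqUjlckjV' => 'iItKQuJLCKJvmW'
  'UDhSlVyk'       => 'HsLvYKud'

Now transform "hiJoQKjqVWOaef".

In each case the input is transformed by: flip the case of every letter, then move the first 2 characters to the end (rotate left by 2).
Applying both steps to "hiJoQKjqVWOaef": "HIjOqkJQvwoAEF", then "jOqkJQvwoAEFHI".

jOqkJQvwoAEFHI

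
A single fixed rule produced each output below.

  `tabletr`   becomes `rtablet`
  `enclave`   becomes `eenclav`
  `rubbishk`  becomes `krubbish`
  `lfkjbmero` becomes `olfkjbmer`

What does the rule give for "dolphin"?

ndolphi

The transformation: move the last character to the front.
So "dolphin" becomes "ndolphi".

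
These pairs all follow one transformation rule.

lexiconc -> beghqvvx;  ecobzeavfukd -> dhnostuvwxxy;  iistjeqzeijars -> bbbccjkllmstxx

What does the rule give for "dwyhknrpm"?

The transformation: shift every letter 7 places backward in the alphabet (wrapping around), then sort the characters into alphabetical order.
Starting from "dwyhknrpm": after the first operation, "wpradgkif"; after the second, "adfgikprw".
(Check on "lexiconc": → "exqbvhgv" → "beghqvvx" ✓)

adfgikprw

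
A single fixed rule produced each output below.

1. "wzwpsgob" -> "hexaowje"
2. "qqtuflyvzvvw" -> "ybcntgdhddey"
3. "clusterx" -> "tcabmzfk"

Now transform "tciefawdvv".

Each output is the input with this applied: move the first character to the end, then shift every letter 8 places forward in the alphabet (wrapping around).
For "tciefawdvv", step one produces "ciefawdvvt"; step two turns that into "kqmnielddb".

kqmnielddb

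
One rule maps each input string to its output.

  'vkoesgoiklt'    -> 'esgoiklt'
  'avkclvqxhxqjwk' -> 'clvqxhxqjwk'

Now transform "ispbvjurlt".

bvjurlt

What's happening: delete the first 3 characters.
Applying that to "ispbvjurlt" gives "bvjurlt".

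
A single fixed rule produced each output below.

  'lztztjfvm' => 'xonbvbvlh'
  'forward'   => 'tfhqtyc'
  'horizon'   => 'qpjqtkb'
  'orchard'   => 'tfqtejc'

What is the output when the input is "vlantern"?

tpxncpvg

The rule is to shift every letter 2 places forward in the alphabet (wrapping around), then move the last 2 characters to the front (rotate right by 2).
Applying that to "vlantern" gives "tpxncpvg".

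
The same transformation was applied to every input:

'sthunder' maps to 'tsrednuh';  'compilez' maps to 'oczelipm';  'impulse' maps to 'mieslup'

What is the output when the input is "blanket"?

Each output is the input with this applied: reverse the string, then move the last 2 characters to the front (rotate right by 2).
Starting from "blanket": after the first operation, "teknalb"; after the second, "lbtekna".

lbtekna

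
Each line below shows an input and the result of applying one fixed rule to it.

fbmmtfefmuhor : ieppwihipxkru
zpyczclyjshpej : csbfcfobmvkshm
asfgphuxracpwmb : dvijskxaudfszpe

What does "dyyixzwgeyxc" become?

gbblaczjhbaf

The transformation: shift every letter 3 places forward in the alphabet (wrapping around).
Applying that to "dyyixzwgeyxc" gives "gbblaczjhbaf".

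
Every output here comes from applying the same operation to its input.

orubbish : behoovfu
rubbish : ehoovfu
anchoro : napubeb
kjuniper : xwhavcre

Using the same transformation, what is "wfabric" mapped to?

jsnoevp

The transformation: shift every letter 13 places forward in the alphabet (wrapping around) — i.e. ROT13.
For "wfabric" the result is "jsnoevp".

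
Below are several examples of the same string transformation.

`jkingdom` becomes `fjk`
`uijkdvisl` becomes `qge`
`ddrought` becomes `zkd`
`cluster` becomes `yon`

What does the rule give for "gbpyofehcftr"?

cuab

Looking at the pairs, the operation is to shift every letter 4 places backward in the alphabet (wrapping around), then keep one character in every 3, starting at position 1 (positions 1st, 4th, 7th, ...).
"gbpyofehcftr" → "cuab".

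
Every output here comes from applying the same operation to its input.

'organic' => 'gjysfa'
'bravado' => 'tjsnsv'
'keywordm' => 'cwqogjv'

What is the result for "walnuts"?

Looking at the pairs, the operation is to shift every letter 8 places backward in the alphabet (wrapping around), then delete the last character.
"walnuts" → "osdfmlk" → "osdfml".

osdfml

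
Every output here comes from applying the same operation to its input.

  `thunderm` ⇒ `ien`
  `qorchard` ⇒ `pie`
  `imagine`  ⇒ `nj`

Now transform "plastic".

mu

In each case the input is transformed by: keep one character in every 3, starting at position 2 (positions 2nd, 5th, 8th, ...), then shift every letter 1 place forward in the alphabet (wrapping around).
Working it through for "plastic": intermediate "lt", final "mu".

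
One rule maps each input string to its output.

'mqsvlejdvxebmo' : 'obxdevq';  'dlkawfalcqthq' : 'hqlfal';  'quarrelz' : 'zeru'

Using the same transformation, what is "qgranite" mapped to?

The transformation: keep every other character starting from the second (positions 2nd, 4th, 6th, ...), then reverse the string.
Working it through for "qgranite": intermediate "gaie", final "eiag".

eiag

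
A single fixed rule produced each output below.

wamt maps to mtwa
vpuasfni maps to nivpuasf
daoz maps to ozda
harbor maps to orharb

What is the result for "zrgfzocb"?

In each case the input is transformed by: move the last 2 characters to the front (rotate right by 2).
On "zrgfzocb" that produces "cbzrgfzo".

cbzrgfzo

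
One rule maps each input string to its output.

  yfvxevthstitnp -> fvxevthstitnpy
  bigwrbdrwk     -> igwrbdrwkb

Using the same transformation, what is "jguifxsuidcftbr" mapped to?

The transformation: move the first character to the end.
Doing the same to "jguifxsuidcftbr": "guifxsuidcftbrj".

guifxsuidcftbrj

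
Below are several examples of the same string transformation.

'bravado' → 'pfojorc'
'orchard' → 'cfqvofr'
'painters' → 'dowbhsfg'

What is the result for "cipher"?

Rule — shift every letter 12 places backward in the alphabet (wrapping around).
On "cipher" that produces "qwdvsf".

qwdvsf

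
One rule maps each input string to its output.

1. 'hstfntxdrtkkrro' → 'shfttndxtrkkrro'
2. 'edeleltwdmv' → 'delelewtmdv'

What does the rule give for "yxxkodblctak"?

The rule is to swap each adjacent pair of characters (1↔2, 3↔4, ...).
"yxxkodblctak" → "xykxdolbtcka".

xykxdolbtcka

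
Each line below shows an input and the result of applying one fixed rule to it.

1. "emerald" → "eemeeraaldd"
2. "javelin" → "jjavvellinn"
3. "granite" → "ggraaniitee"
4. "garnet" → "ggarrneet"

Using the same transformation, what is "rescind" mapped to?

rressciindd

Rule — repeat every character 3 times, then keep every other character starting from the first (positions 1st, 3rd, 5th, ...).
Working it through for "rescind": intermediate "rrreeesssccciiinnnddd", final "rressciindd".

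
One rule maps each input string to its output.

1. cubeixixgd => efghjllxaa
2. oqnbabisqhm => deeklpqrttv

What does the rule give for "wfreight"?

What's happening: sort the characters into alphabetical order, then shift every letter 3 places forward in the alphabet (wrapping around).
Starting from "wfreight": after the first operation, "efghirtw"; after the second, "hijkluwz".

hijkluwz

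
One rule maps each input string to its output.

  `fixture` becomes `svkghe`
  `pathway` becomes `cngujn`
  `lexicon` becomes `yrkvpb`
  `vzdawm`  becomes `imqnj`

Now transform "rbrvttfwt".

Looking at the pairs, the operation is to shift every letter 13 places forward in the alphabet (wrapping around) — i.e. ROT13, then delete the last character.
For "rbrvttfwt" the result is "eoeiggsj".

eoeiggsj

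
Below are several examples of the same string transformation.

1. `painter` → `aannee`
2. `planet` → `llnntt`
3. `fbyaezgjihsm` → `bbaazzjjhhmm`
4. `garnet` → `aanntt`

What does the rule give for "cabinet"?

What's happening: keep every other character starting from the second (positions 2nd, 4th, 6th, ...), then double every character.
Working it through for "cabinet": intermediate "aie", final "aaiiee".

aaiiee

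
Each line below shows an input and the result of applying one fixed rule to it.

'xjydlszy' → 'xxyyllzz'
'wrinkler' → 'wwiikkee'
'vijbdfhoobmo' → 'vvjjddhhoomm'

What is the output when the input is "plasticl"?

ppaattcc

The pattern: keep every other character starting from the first (positions 1st, 3rd, 5th, ...), then double every character.
Starting from "plasticl": after the first operation, "patc"; after the second, "ppaattcc".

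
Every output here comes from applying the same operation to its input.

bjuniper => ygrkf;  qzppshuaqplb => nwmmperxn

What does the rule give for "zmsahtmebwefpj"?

Rule — shift every letter 3 places backward in the alphabet (wrapping around), then delete the last 3 characters.
For "zmsahtmebwefpj", step one produces "wjpxeqjbytbcmg"; step two turns that into "wjpxeqjbytb".
(Check on "bjuniper": → "ygrkfmbo" → "ygrkf" ✓)

wjpxeqjbytb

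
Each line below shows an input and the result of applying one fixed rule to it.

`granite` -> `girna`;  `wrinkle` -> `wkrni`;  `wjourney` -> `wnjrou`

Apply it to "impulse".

The transformation: delete the last 2 characters, then take characters alternately from the front and the back (1st, last, 2nd, 2nd-last, ...).
On "impulse": the first step gives "impul", and the second then gives "ilmup".

ilmup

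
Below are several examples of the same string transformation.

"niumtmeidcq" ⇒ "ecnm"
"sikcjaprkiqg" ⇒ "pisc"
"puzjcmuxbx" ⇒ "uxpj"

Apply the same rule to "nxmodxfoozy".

In each case the input is transformed by: keep one character in every 3, starting at position 1 (positions 1st, 4th, 7th, ...), then move the last 2 characters to the front (rotate right by 2).
Starting from "nxmodxfoozy": after the first operation, "nofz"; after the second, "fzno".
(Check on "sikcjaprkiqg": → "scpi" → "pisc" ✓)

fzno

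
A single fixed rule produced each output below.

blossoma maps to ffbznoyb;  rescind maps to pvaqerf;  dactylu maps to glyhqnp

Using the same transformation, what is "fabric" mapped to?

The transformation: shift every letter 13 places forward in the alphabet (wrapping around) — i.e. ROT13, then move the first 3 characters to the end (rotate left by 3).
Working it through for "fabric": intermediate "snoevp", final "evpsno".

evpsno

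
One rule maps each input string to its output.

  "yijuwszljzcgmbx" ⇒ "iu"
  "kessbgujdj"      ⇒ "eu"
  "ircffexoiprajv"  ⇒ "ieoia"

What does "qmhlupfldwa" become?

ua

What's happening: keep only the vowels.
"qmhlupfldwa" → "ua".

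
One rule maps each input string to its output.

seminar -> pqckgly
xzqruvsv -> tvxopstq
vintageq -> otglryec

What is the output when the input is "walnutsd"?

buyjlsrq

Each output is the input with this applied: move the last character to the front, then shift every letter 2 places backward in the alphabet (wrapping around).
On "walnutsd": the first step gives "dwalnuts", and the second then gives "buyjlsrq".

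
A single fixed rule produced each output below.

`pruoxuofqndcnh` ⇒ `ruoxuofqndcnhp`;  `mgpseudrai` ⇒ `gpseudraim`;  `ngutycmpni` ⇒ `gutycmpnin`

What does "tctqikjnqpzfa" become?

The transformation: move the first character to the end.
Applying that to "tctqikjnqpzfa" gives "ctqikjnqpzfat".

ctqikjnqpzfat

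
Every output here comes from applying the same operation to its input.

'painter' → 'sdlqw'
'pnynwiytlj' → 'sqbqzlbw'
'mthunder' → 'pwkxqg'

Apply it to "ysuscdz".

Each output is the input with this applied: delete the last 2 characters, then shift every letter 3 places forward in the alphabet (wrapping around).
"ysuscdz" → "ysusc" → "bvxvf".

bvxvf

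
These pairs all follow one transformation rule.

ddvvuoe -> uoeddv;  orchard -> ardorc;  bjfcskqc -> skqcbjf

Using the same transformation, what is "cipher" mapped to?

In each case the input is transformed by: move the first 3 characters to the end (rotate left by 3), then delete the first character.
Applying both steps to "cipher": "hercip", then "ercip".

ercip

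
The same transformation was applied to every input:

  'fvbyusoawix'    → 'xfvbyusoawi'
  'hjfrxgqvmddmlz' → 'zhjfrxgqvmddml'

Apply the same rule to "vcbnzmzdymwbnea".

Each output is the input with this applied: move the last character to the front.
For "vcbnzmzdymwbnea" the result is "avcbnzmzdymwbne".

avcbnzmzdymwbne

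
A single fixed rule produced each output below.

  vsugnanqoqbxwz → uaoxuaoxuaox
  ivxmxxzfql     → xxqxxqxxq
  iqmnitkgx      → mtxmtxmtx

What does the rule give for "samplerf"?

mememe

Each output is the input with this applied: keep one character in every 3, starting at position 3 (positions 3rd, 6th, 9th, ...), then write the whole string 3 times in a row.
Starting from "samplerf": after the first operation, "me"; after the second, "mememe".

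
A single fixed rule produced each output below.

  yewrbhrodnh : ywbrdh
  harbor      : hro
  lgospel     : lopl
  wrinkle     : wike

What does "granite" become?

gaie

What's happening: keep every other character starting from the first (positions 1st, 3rd, 5th, ...).
So "granite" becomes "gaie".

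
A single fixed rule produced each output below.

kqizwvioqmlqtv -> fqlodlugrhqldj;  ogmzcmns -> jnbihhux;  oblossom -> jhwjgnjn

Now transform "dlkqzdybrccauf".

The pattern: shift every letter 5 places backward in the alphabet (wrapping around), then take characters alternately from the front and the back (1st, last, 2nd, 2nd-last, ...).
For "dlkqzdybrccauf", step one produces "ygfluytwmxxvpa"; step two turns that into "yagpfvlxuxymtw".
(Check on "oblossom": → "jwgjnnjh" → "jhwjgnjn" ✓)

yagpfvlxuxymtw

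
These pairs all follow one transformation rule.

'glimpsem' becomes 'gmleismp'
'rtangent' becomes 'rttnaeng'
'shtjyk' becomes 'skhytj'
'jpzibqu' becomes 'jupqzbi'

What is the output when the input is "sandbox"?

In each case the input is transformed by: take characters alternately from the front and the back (1st, last, 2nd, 2nd-last, ...).
Applying that to "sandbox" gives "sxaonbd".

sxaonbd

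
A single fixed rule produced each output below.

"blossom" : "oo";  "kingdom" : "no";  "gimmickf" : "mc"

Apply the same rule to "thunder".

Looking at the pairs, the operation is to keep one character in every 3, starting at position 3 (positions 3rd, 6th, 9th, ...).
On "thunder" that produces "ue".

ue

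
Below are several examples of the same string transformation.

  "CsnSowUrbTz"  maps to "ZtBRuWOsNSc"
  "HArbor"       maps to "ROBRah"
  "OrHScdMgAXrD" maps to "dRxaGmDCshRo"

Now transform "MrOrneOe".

EoENRoRm

In each case the input is transformed by: reverse the string, then flip the case of every letter.
On "MrOrneOe" that produces "EoENRoRm".
(Check on "OrHScdMgAXrD": → "DrXAgMdcSHrO" → "dRxaGmDCshRo" ✓)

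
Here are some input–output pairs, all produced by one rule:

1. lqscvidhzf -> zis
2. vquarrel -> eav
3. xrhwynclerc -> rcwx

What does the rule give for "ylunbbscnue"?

Each output is the input with this applied: reverse the string, then keep one character in every 3, starting at position 2 (positions 2nd, 5th, 8th, ...).
For "ylunbbscnue", step one produces "euncsbbnuly"; step two turns that into "usny".

usny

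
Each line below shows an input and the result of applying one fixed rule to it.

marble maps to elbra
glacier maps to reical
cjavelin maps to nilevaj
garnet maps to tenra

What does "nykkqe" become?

In each case the input is transformed by: reverse the string, then delete the last character.
"nykkqe" → "eqkkyn" → "eqkky".

eqkky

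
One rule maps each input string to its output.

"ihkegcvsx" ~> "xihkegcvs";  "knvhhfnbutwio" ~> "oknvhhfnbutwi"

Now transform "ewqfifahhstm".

Rule — move the last character to the front.
Applying that to "ewqfifahhstm" gives "mewqfifahhst".

mewqfifahhst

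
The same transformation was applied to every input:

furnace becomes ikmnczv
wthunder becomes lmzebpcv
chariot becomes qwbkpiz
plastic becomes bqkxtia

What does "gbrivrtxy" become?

Each output is the input with this applied: move the last 3 characters to the front (rotate right by 3), then shift every letter 8 places forward in the alphabet (wrapping around).
Applying that to "gbrivrtxy" gives "bfgojzqdz".

bfgojzqdz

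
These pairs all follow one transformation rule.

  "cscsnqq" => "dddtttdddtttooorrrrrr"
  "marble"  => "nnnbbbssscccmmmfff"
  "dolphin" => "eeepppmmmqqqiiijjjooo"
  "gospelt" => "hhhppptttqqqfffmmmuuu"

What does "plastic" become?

qqqmmmbbbtttuuujjjddd

Rule — shift every letter 1 place forward in the alphabet (wrapping around), then repeat every character 3 times.
"plastic" → "qqqmmmbbbtttuuujjjddd".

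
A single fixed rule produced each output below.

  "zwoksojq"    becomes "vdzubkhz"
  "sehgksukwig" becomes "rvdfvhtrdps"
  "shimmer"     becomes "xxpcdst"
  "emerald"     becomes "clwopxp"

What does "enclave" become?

Rule — shift every letter 11 places forward in the alphabet (wrapping around), then move the first 3 characters to the end (rotate left by 3).
Starting from "enclave": after the first operation, "pynwlgp"; after the second, "wlgppyn".
(Check on "sehgksukwig": → "dpsrvdfvhtr" → "rvdfvhtrdps" ✓)

wlgppyn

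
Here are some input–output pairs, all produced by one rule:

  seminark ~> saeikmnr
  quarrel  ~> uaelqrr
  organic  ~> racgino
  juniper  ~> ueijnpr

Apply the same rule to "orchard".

racdhor

Each output is the input with this applied: sort the characters into alphabetical order, then move the last character to the front.
For "orchard", step one produces "acdhorr"; step two turns that into "racdhor".
(Check on "quarrel": → "aelqrru" → "uaelqrr" ✓)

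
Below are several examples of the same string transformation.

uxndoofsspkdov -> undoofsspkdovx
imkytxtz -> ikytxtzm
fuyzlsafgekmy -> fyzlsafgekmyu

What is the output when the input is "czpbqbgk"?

cpbqbgkz

What's happening: move the first character to the end, then swap the first and last characters.
For "czpbqbgk", step one produces "zpbqbgkc"; step two turns that into "cpbqbgkz".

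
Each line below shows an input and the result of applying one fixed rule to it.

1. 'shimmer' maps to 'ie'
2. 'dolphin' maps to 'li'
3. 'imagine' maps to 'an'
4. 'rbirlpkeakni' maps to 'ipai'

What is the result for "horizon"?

The rule is to keep one character in every 3, starting at position 3 (positions 3rd, 6th, 9th, ...).
For "horizon" the result is "ro".

ro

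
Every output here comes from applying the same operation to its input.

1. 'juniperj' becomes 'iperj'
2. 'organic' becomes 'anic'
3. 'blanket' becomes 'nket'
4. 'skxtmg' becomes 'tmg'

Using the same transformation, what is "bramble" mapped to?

mble

The transformation: delete the first 3 characters.
On "bramble" that produces "mble".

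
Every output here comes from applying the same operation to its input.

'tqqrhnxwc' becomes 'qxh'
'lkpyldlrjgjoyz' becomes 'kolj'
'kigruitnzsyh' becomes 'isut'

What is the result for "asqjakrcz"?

Looking at the pairs, the operation is to take characters alternately from the front and the back (1st, last, 2nd, 2nd-last, ...), then keep one character in every 3, starting at position 3 (positions 3rd, 6th, 9th, ...).
"asqjakrcz" → "azscqrjka" → "sra".

sra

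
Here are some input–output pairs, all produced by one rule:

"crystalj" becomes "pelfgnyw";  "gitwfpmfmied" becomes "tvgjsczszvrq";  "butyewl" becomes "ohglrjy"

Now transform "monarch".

Looking at the pairs, the operation is to shift every letter 13 places forward in the alphabet (wrapping around) — i.e. ROT13.
Applying that to "monarch" gives "zbanepu".

zbanepu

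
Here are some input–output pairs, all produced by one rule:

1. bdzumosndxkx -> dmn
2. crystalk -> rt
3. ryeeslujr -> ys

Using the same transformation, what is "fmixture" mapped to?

mt

In each case the input is transformed by: keep one character in every 3, starting at position 2 (positions 2nd, 5th, 8th, ...), then delete the last character.
Working it through for "fmixture": intermediate "mte", final "mt".
(Check on "crystalk": → "rtk" → "rt" ✓)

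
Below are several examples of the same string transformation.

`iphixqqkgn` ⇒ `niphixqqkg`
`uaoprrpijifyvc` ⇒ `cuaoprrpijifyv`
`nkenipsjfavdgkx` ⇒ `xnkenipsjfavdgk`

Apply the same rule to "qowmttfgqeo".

What's happening: move the last character to the front.
Doing the same to "qowmttfgqeo": "oqowmttfgqe".

oqowmttfgqe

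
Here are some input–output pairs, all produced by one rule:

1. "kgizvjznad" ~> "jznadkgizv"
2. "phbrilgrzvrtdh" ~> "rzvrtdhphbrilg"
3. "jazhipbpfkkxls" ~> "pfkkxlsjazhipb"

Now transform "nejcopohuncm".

The pattern: swap the front and back halves of the string.
"nejcopohuncm" → "ohuncmnejcop".

ohuncmnejcop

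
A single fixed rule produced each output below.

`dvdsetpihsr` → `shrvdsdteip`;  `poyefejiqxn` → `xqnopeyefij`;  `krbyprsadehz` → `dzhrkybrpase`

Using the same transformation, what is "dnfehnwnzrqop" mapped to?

Each output is the input with this applied: swap each adjacent pair of characters (1↔2, 3↔4, ...), then move the last 3 characters to the front (rotate right by 3).
Applying that to "dnfehnwnzrqop" gives "oqpndefnhnwrz".

oqpndefnhnwrz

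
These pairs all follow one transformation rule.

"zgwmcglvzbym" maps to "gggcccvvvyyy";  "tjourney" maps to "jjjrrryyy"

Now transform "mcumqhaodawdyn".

cccqqqooowwwnnn

The pattern: keep one character in every 3, starting at position 2 (positions 2nd, 5th, 8th, ...), then repeat every character 3 times.
So "mcumqhaodawdyn" becomes "cccqqqooowwwnnn".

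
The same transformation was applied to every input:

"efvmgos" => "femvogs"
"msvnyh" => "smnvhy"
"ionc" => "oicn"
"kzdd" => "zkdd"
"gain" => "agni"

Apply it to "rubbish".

urbbsih

What's happening: swap each adjacent pair of characters (1↔2, 3↔4, ...).
Applying that to "rubbish" gives "urbbsih".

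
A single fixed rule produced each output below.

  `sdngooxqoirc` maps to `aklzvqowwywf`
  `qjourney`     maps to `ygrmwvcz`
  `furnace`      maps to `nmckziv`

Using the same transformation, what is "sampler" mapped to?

azimutx

Rule — take characters alternately from the front and the back (1st, last, 2nd, 2nd-last, ...), then shift every letter 8 places forward in the alphabet (wrapping around).
Applying both steps to "sampler": "sraemlp", then "azimutx".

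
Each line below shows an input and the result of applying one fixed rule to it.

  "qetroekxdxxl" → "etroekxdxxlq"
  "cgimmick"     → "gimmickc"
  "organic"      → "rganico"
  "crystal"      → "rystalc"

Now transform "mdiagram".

The transformation: move the first character to the end.
Applying that to "mdiagram" gives "diagramm".

diagramm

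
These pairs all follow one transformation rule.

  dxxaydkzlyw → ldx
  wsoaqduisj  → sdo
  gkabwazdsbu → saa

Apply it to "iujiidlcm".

mdj

What's happening: keep one character in every 3, starting at position 3 (positions 3rd, 6th, 9th, ...), then reverse the string.
Working it through for "iujiidlcm": intermediate "jdm", final "mdj".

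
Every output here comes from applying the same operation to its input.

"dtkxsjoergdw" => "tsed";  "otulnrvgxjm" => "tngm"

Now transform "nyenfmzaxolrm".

Each output is the input with this applied: keep one character in every 3, starting at position 2 (positions 2nd, 5th, 8th, ...).
"nyenfmzaxolrm" → "yfal".

yfal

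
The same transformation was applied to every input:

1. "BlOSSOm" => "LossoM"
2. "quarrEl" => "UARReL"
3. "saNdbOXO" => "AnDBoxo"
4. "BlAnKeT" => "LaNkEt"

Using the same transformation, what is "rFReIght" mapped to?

frEiGHT

The pattern: delete the first character, then flip the case of every letter.
On "rFReIght": the first step gives "FReIght", and the second then gives "frEiGHT".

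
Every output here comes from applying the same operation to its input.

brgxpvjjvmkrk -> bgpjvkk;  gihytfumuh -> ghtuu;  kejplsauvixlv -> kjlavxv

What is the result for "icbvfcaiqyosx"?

ibfaqox

The pattern: keep every other character starting from the first (positions 1st, 3rd, 5th, ...).
So "icbvfcaiqyosx" becomes "ibfaqox".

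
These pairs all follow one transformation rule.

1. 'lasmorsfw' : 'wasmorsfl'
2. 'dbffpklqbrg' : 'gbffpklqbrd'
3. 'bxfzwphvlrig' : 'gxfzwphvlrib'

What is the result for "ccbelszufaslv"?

vcbelszufaslc

The pattern: swap the first and last characters.
Doing the same to "ccbelszufaslv": "vcbelszufaslc".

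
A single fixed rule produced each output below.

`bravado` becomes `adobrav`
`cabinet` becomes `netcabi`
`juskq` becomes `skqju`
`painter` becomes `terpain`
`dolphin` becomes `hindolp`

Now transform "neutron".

ronneut

The pattern: move the last 3 characters to the front (rotate right by 3).
Applying that to "neutron" gives "ronneut".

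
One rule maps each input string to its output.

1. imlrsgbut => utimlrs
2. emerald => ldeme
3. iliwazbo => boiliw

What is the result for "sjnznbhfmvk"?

The rule is to move the last 2 characters to the front (rotate right by 2), then delete the last 2 characters.
"sjnznbhfmvk" → "vksjnznbhfm" → "vksjnznbh".

vksjnznbh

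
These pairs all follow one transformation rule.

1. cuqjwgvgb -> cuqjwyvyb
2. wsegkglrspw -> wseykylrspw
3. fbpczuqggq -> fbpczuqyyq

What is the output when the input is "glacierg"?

The rule is to replace every "g" with "y".
Doing the same to "glacierg": "ylaciery".

ylaciery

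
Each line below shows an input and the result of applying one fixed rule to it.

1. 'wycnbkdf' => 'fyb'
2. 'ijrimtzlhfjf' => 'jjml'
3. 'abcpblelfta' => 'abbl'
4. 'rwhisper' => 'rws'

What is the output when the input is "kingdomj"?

The pattern: keep one character in every 3, starting at position 2 (positions 2nd, 5th, 8th, ...), then move the last character to the front.
"kingdomj" → "idj" → "jid".

jid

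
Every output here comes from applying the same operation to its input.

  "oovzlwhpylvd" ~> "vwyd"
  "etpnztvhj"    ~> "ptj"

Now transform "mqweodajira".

The pattern: keep one character in every 3, starting at position 3 (positions 3rd, 6th, 9th, ...).
Doing the same to "mqweodajira": "wdi".

wdi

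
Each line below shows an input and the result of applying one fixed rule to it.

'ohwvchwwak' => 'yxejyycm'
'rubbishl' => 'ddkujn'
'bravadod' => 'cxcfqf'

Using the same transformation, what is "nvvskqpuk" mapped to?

Each output is the input with this applied: delete the first 2 characters, then shift every letter 2 places forward in the alphabet (wrapping around).
For "nvvskqpuk", step one produces "vskqpuk"; step two turns that into "xumsrwm".

xumsrwm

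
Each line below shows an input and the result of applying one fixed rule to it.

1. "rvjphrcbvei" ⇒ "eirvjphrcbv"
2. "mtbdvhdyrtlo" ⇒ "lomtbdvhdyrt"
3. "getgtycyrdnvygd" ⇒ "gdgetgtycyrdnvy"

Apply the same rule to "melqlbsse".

semelqlbs

Rule — move the last 2 characters to the front (rotate right by 2).
Applying that to "melqlbsse" gives "semelqlbs".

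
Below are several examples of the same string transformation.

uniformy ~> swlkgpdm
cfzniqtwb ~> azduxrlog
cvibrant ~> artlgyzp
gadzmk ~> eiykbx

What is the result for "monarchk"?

kimflayp

What's happening: shift every letter 2 places backward in the alphabet (wrapping around), then take characters alternately from the front and the back (1st, last, 2nd, 2nd-last, ...).
Applying that to "monarchk" gives "kimflayp".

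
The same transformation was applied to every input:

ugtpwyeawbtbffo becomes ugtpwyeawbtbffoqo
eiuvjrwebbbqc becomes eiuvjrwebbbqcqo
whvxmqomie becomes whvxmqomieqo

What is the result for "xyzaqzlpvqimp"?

The pattern: append "qo".
So "xyzaqzlpvqimp" becomes "xyzaqzlpvqimpqo".

xyzaqzlpvqimpqo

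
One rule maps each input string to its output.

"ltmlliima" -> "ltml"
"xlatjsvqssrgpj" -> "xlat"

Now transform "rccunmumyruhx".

Each output is the input with this applied: keep only the first 4 characters.
On "rccunmumyruhx" that produces "rccu".

rccu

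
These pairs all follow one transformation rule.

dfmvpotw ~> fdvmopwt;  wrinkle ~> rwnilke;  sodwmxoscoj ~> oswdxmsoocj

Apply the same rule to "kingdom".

Rule — swap each adjacent pair of characters (1↔2, 3↔4, ...).
For "kingdom" the result is "ikgnodm".

ikgnodm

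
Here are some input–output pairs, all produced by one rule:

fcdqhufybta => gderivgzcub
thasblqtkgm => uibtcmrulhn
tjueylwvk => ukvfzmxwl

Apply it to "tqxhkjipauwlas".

uryilkjqbvxmbt

The pattern: shift every letter 1 place forward in the alphabet (wrapping around).
Doing the same to "tqxhkjipauwlas": "uryilkjqbvxmbt".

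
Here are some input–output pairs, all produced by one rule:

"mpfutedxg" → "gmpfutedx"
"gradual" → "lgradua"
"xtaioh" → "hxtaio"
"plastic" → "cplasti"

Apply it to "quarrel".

lquarre

What's happening: move the last character to the front.
On "quarrel" that produces "lquarre".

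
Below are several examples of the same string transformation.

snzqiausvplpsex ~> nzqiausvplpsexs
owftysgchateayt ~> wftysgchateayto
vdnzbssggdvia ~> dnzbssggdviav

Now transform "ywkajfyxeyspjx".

wkajfyxeyspjxy

Each output is the input with this applied: move the first character to the end.
Applying that to "ywkajfyxeyspjx" gives "wkajfyxeyspjxy".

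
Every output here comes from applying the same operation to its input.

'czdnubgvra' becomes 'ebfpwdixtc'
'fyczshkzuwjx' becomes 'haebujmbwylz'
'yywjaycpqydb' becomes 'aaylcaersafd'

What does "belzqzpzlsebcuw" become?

dgnbsbrbnugdewy

Rule — shift every letter 2 places forward in the alphabet (wrapping around).
So "belzqzpzlsebcuw" becomes "dgnbsbrbnugdewy".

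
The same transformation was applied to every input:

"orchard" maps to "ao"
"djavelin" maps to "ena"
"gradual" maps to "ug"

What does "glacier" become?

What's happening: move the first 3 characters to the end (rotate left by 3), then keep one character in every 3, starting at position 2 (positions 2nd, 5th, 8th, ...).
Doing the same to "glacier": "ig".

ig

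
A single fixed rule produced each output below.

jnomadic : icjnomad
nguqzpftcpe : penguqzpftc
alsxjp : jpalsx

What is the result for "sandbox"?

The rule is to move the last 2 characters to the front (rotate right by 2).
On "sandbox" that produces "oxsandb".

oxsandb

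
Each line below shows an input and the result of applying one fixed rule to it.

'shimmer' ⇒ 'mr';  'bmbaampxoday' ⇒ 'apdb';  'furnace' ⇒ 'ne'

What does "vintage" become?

te

What's happening: move the first character to the end, then keep one character in every 3, starting at position 3 (positions 3rd, 6th, 9th, ...).
"vintage" → "intagev" → "te".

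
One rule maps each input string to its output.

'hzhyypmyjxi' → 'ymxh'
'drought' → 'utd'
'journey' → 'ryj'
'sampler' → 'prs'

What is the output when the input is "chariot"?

Rule — keep one character in every 3, starting at position 1 (positions 1st, 4th, 7th, ...), then move the first character to the end.
So "chariot" becomes "rtc".

rtc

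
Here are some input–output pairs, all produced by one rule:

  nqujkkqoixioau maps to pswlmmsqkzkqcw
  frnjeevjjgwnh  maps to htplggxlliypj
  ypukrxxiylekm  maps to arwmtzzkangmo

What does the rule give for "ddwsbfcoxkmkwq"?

ffyudheqzmomys

What's happening: shift every letter 2 places forward in the alphabet (wrapping around).
Doing the same to "ddwsbfcoxkmkwq": "ffyudheqzmomys".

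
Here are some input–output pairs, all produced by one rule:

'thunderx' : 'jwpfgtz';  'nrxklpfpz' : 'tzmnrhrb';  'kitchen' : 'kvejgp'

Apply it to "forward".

qtyctf

The transformation: delete the first character, then shift every letter 2 places forward in the alphabet (wrapping around).
Applying both steps to "forward": "orward", then "qtyctf".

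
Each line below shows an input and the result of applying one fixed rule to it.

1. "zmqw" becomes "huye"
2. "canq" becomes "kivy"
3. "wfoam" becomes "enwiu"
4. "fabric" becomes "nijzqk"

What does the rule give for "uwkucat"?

cesckib

The rule is to shift every letter 8 places forward in the alphabet (wrapping around).
"uwkucat" → "cesckib".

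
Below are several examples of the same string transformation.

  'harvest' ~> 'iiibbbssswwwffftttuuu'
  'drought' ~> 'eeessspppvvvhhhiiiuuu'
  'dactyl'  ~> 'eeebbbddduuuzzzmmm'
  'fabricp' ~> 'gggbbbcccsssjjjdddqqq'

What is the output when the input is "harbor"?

Rule — repeat every character 3 times, then shift every letter 1 place forward in the alphabet (wrapping around).
On "harbor": the first step gives "hhhaaarrrbbbooorrr", and the second then gives "iiibbbssscccpppsss".
(Check on "fabricp": → "fffaaabbbrrriiicccppp" → "gggbbbcccsssjjjdddqqq" ✓)

iiibbbssscccpppsss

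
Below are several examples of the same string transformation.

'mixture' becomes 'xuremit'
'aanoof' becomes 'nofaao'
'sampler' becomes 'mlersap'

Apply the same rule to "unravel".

rveluna

Rule — move the first 3 characters to the end (rotate left by 3), then swap the first and last characters.
"unravel" → "avelunr" → "rveluna".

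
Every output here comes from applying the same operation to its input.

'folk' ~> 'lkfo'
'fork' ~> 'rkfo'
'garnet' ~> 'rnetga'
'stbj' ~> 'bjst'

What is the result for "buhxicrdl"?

Rule — move the first 2 characters to the end (rotate left by 2).
So "buhxicrdl" becomes "hxicrdlbu".

hxicrdlbu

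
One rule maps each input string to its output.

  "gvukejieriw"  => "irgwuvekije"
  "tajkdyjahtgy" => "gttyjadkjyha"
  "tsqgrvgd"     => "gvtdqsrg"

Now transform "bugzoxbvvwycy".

cybyguozbxvvw

The rule is to move the last 3 characters to the front (rotate right by 3), then swap each adjacent pair of characters (1↔2, 3↔4, ...).
Starting from "bugzoxbvvwycy": after the first operation, "ycybugzoxbvvw"; after the second, "cybyguozbxvvw".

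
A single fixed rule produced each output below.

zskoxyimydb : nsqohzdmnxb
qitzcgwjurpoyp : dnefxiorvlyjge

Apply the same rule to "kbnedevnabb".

The pattern: shift every letter 11 places backward in the alphabet (wrapping around), then move the last 3 characters to the front (rotate right by 3).
Working it through for "kbnedevnabb": intermediate "zqctstkcpqq", final "pqqzqctstkc".

pqqzqctstkc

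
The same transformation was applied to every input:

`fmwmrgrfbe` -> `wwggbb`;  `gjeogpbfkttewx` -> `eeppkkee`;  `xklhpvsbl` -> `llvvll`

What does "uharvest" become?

Looking at the pairs, the operation is to keep one character in every 3, starting at position 3 (positions 3rd, 6th, 9th, ...), then double every character.
"uharvest" → "ae" → "aaee".

aaee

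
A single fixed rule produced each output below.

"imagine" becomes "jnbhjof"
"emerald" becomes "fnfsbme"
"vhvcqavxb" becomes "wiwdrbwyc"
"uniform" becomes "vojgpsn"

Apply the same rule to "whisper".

Looking at the pairs, the operation is to shift every letter 1 place forward in the alphabet (wrapping around).
Applying that to "whisper" gives "xijtqfs".

xijtqfs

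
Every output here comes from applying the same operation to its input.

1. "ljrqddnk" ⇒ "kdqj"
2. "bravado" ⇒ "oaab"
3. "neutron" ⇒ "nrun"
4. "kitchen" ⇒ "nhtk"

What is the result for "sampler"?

rlms

The pattern: reverse the string, then keep every other character starting from the first (positions 1st, 3rd, 5th, ...).
On "sampler" that produces "rlms".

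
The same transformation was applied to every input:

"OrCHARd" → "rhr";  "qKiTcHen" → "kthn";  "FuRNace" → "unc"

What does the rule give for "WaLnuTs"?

ant

What's happening: keep every other character starting from the second (positions 2nd, 4th, 6th, ...), then convert every letter to lowercase.
"WaLnuTs" → "anT" → "ant".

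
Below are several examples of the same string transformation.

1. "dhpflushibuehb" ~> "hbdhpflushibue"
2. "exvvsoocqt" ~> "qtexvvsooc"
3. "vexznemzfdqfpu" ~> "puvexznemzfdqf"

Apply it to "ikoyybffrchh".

Rule — move the last 2 characters to the front (rotate right by 2).
On "ikoyybffrchh" that produces "hhikoyybffrc".

hhikoyybffrc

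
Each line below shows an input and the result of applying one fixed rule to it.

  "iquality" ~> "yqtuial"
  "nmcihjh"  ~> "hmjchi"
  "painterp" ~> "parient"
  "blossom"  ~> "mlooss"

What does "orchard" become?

drrcah

Each output is the input with this applied: take characters alternately from the front and the back (1st, last, 2nd, 2nd-last, ...), then delete the first character.
"orchard" → "odrrcah" → "drrcah".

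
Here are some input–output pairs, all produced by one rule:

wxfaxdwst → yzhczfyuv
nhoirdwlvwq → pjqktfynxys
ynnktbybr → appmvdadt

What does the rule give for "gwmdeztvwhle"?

Each output is the input with this applied: shift every letter 2 places forward in the alphabet (wrapping around).
For "gwmdeztvwhle" the result is "iyofgbvxyjng".

iyofgbvxyjng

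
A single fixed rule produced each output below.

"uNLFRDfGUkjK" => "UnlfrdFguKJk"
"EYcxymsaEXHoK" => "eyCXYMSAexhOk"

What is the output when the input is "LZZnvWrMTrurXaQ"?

lzzNVwRmtRURxAq

Rule — flip the case of every letter.
Doing the same to "LZZnvWrMTrurXaQ": "lzzNVwRmtRURxAq".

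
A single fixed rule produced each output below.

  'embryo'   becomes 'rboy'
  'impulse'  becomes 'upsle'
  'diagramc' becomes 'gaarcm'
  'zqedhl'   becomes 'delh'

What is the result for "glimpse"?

mispe

In each case the input is transformed by: delete the first 2 characters, then swap each adjacent pair of characters (1↔2, 3↔4, ...).
On "glimpse": the first step gives "impse", and the second then gives "mispe".
(Check on "zqedhl": → "edhl" → "delh" ✓)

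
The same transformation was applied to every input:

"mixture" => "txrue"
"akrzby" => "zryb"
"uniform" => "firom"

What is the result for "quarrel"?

The rule is to swap each adjacent pair of characters (1↔2, 3↔4, ...), then delete the first 2 characters.
Working it through for "quarrel": intermediate "uqraerl", final "raerl".

raerl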